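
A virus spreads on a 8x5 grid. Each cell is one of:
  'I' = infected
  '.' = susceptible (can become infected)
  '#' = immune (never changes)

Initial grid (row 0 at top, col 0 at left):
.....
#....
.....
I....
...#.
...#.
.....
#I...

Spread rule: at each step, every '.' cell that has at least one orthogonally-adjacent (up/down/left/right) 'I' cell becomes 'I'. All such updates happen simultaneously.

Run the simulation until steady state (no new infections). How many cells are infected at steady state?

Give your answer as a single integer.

Step 0 (initial): 2 infected
Step 1: +5 new -> 7 infected
Step 2: +8 new -> 15 infected
Step 3: +7 new -> 22 infected
Step 4: +5 new -> 27 infected
Step 5: +6 new -> 33 infected
Step 6: +2 new -> 35 infected
Step 7: +1 new -> 36 infected
Step 8: +0 new -> 36 infected

Answer: 36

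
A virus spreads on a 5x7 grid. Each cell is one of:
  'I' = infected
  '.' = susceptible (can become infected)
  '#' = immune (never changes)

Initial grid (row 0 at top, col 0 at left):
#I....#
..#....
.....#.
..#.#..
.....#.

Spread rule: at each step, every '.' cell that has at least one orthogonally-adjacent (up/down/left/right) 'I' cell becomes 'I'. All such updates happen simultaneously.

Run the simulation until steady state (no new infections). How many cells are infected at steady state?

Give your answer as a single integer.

Answer: 28

Derivation:
Step 0 (initial): 1 infected
Step 1: +2 new -> 3 infected
Step 2: +3 new -> 6 infected
Step 3: +5 new -> 11 infected
Step 4: +5 new -> 16 infected
Step 5: +5 new -> 21 infected
Step 6: +2 new -> 23 infected
Step 7: +2 new -> 25 infected
Step 8: +1 new -> 26 infected
Step 9: +2 new -> 28 infected
Step 10: +0 new -> 28 infected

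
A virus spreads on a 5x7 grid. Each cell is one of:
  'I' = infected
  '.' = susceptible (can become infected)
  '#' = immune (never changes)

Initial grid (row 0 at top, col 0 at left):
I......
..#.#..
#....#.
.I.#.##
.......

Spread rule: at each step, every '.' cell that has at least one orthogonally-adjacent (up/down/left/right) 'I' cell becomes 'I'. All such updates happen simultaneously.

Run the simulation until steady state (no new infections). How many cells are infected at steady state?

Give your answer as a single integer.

Step 0 (initial): 2 infected
Step 1: +6 new -> 8 infected
Step 2: +5 new -> 13 infected
Step 3: +3 new -> 16 infected
Step 4: +4 new -> 20 infected
Step 5: +3 new -> 23 infected
Step 6: +3 new -> 26 infected
Step 7: +1 new -> 27 infected
Step 8: +1 new -> 28 infected
Step 9: +0 new -> 28 infected

Answer: 28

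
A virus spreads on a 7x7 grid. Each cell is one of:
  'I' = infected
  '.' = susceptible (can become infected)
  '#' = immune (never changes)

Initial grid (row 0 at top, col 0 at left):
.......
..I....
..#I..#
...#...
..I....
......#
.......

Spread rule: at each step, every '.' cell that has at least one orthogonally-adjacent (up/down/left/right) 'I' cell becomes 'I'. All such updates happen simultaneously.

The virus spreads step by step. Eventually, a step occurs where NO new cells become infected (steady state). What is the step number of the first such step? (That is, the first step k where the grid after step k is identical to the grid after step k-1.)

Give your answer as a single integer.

Step 0 (initial): 3 infected
Step 1: +8 new -> 11 infected
Step 2: +13 new -> 24 infected
Step 3: +11 new -> 35 infected
Step 4: +7 new -> 42 infected
Step 5: +2 new -> 44 infected
Step 6: +1 new -> 45 infected
Step 7: +0 new -> 45 infected

Answer: 7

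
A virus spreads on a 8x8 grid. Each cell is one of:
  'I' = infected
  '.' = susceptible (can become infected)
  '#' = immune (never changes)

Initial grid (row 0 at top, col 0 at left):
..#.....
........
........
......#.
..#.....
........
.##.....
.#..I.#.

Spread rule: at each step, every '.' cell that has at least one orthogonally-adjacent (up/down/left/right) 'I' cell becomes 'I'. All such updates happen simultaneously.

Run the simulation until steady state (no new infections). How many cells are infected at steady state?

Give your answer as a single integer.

Step 0 (initial): 1 infected
Step 1: +3 new -> 4 infected
Step 2: +4 new -> 8 infected
Step 3: +4 new -> 12 infected
Step 4: +6 new -> 18 infected
Step 5: +7 new -> 25 infected
Step 6: +7 new -> 32 infected
Step 7: +9 new -> 41 infected
Step 8: +8 new -> 49 infected
Step 9: +4 new -> 53 infected
Step 10: +3 new -> 56 infected
Step 11: +1 new -> 57 infected
Step 12: +0 new -> 57 infected

Answer: 57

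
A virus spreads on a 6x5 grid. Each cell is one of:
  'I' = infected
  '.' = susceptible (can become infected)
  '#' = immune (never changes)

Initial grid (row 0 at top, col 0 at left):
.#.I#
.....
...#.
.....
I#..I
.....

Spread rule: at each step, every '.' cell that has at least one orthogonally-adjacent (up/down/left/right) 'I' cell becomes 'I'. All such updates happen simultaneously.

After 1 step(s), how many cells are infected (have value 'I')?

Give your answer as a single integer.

Answer: 10

Derivation:
Step 0 (initial): 3 infected
Step 1: +7 new -> 10 infected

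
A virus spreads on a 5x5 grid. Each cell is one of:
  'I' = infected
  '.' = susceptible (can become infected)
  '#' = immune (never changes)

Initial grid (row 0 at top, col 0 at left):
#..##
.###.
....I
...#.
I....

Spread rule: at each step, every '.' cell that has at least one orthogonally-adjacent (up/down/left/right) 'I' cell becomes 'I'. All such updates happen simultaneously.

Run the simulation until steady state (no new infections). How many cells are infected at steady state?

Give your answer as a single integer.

Step 0 (initial): 2 infected
Step 1: +5 new -> 7 infected
Step 2: +5 new -> 12 infected
Step 3: +4 new -> 16 infected
Step 4: +0 new -> 16 infected

Answer: 16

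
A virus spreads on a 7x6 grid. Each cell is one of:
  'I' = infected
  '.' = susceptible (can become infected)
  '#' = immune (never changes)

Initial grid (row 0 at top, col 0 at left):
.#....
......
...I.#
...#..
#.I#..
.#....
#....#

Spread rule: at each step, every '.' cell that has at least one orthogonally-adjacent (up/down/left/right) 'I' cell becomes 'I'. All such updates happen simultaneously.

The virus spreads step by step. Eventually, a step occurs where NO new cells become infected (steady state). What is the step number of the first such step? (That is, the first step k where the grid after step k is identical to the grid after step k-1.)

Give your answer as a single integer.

Step 0 (initial): 2 infected
Step 1: +6 new -> 8 infected
Step 2: +8 new -> 16 infected
Step 3: +11 new -> 27 infected
Step 4: +5 new -> 32 infected
Step 5: +1 new -> 33 infected
Step 6: +0 new -> 33 infected

Answer: 6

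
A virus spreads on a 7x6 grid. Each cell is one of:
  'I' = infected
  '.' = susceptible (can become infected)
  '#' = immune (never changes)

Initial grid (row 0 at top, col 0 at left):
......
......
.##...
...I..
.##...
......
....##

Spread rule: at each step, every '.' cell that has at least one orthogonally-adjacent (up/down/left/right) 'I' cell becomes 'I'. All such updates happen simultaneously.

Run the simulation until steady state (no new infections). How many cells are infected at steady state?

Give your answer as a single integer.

Answer: 36

Derivation:
Step 0 (initial): 1 infected
Step 1: +4 new -> 5 infected
Step 2: +6 new -> 11 infected
Step 3: +9 new -> 20 infected
Step 4: +9 new -> 29 infected
Step 5: +5 new -> 34 infected
Step 6: +2 new -> 36 infected
Step 7: +0 new -> 36 infected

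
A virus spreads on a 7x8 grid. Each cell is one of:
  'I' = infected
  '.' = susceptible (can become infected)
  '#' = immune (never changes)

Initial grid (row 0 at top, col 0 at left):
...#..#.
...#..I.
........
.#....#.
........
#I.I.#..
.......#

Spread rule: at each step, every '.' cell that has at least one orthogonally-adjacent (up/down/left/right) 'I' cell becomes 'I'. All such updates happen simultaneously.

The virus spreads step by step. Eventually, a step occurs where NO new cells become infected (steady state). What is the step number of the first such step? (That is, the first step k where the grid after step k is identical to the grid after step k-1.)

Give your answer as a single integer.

Answer: 8

Derivation:
Step 0 (initial): 3 infected
Step 1: +9 new -> 12 infected
Step 2: +12 new -> 24 infected
Step 3: +10 new -> 34 infected
Step 4: +5 new -> 39 infected
Step 5: +5 new -> 44 infected
Step 6: +3 new -> 47 infected
Step 7: +1 new -> 48 infected
Step 8: +0 new -> 48 infected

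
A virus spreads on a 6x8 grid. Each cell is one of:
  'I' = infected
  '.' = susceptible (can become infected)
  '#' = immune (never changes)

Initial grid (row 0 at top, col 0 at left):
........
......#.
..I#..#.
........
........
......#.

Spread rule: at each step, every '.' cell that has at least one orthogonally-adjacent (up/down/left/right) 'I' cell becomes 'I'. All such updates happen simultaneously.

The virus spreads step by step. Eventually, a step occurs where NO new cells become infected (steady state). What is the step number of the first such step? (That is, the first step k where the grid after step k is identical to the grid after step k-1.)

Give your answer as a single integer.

Answer: 9

Derivation:
Step 0 (initial): 1 infected
Step 1: +3 new -> 4 infected
Step 2: +7 new -> 11 infected
Step 3: +9 new -> 20 infected
Step 4: +9 new -> 29 infected
Step 5: +6 new -> 35 infected
Step 6: +4 new -> 39 infected
Step 7: +3 new -> 42 infected
Step 8: +2 new -> 44 infected
Step 9: +0 new -> 44 infected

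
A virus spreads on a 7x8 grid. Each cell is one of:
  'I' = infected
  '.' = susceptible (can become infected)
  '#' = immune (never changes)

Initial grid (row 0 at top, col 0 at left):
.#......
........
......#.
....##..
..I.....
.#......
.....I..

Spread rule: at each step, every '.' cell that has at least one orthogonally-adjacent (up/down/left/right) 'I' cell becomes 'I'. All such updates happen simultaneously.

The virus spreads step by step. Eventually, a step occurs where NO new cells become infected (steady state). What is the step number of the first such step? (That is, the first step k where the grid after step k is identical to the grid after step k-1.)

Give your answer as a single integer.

Step 0 (initial): 2 infected
Step 1: +7 new -> 9 infected
Step 2: +12 new -> 21 infected
Step 3: +8 new -> 29 infected
Step 4: +8 new -> 37 infected
Step 5: +5 new -> 42 infected
Step 6: +4 new -> 46 infected
Step 7: +3 new -> 49 infected
Step 8: +2 new -> 51 infected
Step 9: +0 new -> 51 infected

Answer: 9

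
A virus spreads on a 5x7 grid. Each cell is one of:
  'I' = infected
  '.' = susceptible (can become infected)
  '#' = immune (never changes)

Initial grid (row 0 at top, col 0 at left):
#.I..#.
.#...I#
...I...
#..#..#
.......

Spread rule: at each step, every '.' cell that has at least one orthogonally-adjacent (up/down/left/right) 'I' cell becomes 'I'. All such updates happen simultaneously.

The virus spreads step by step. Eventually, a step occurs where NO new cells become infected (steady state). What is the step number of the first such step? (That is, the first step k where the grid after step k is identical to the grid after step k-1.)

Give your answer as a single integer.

Step 0 (initial): 3 infected
Step 1: +8 new -> 11 infected
Step 2: +6 new -> 17 infected
Step 3: +5 new -> 22 infected
Step 4: +4 new -> 26 infected
Step 5: +1 new -> 27 infected
Step 6: +0 new -> 27 infected

Answer: 6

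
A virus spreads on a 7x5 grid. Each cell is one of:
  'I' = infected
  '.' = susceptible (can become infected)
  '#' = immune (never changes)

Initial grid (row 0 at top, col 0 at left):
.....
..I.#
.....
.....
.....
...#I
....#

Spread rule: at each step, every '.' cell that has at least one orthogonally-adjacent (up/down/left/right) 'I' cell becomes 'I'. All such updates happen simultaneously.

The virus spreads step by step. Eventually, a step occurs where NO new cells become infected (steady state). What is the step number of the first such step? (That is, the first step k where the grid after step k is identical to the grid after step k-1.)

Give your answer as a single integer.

Step 0 (initial): 2 infected
Step 1: +5 new -> 7 infected
Step 2: +8 new -> 15 infected
Step 3: +7 new -> 22 infected
Step 4: +3 new -> 25 infected
Step 5: +3 new -> 28 infected
Step 6: +3 new -> 31 infected
Step 7: +1 new -> 32 infected
Step 8: +0 new -> 32 infected

Answer: 8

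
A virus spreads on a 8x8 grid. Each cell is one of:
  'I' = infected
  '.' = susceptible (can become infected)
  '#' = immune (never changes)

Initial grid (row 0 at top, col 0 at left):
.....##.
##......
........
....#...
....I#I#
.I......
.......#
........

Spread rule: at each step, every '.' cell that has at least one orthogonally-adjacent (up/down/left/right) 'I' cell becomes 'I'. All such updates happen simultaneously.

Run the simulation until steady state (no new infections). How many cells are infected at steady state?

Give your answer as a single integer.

Step 0 (initial): 3 infected
Step 1: +8 new -> 11 infected
Step 2: +15 new -> 26 infected
Step 3: +13 new -> 39 infected
Step 4: +9 new -> 48 infected
Step 5: +4 new -> 52 infected
Step 6: +2 new -> 54 infected
Step 7: +1 new -> 55 infected
Step 8: +1 new -> 56 infected
Step 9: +0 new -> 56 infected

Answer: 56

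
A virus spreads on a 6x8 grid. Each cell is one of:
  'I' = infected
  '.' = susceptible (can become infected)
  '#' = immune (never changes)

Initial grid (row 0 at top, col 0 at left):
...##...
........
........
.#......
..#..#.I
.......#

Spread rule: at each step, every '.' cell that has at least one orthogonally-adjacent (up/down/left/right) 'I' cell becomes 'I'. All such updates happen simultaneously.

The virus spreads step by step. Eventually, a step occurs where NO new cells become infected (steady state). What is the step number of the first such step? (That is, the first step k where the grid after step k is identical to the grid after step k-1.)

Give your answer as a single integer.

Step 0 (initial): 1 infected
Step 1: +2 new -> 3 infected
Step 2: +3 new -> 6 infected
Step 3: +4 new -> 10 infected
Step 4: +5 new -> 15 infected
Step 5: +6 new -> 21 infected
Step 6: +6 new -> 27 infected
Step 7: +3 new -> 30 infected
Step 8: +4 new -> 34 infected
Step 9: +4 new -> 38 infected
Step 10: +3 new -> 41 infected
Step 11: +1 new -> 42 infected
Step 12: +0 new -> 42 infected

Answer: 12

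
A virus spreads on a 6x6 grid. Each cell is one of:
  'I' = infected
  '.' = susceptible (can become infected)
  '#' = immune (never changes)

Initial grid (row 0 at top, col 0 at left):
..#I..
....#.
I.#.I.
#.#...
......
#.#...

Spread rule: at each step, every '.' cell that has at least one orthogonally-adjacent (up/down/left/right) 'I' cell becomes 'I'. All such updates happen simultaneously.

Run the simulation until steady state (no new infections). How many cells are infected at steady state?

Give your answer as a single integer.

Answer: 29

Derivation:
Step 0 (initial): 3 infected
Step 1: +7 new -> 10 infected
Step 2: +9 new -> 19 infected
Step 3: +5 new -> 24 infected
Step 4: +5 new -> 29 infected
Step 5: +0 new -> 29 infected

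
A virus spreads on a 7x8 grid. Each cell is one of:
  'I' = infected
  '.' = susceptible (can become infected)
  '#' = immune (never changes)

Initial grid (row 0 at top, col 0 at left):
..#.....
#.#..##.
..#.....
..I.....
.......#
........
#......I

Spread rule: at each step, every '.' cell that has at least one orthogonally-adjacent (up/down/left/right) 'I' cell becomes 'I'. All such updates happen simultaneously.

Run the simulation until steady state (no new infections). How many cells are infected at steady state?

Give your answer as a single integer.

Step 0 (initial): 2 infected
Step 1: +5 new -> 7 infected
Step 2: +9 new -> 16 infected
Step 3: +13 new -> 29 infected
Step 4: +10 new -> 39 infected
Step 5: +4 new -> 43 infected
Step 6: +2 new -> 45 infected
Step 7: +2 new -> 47 infected
Step 8: +1 new -> 48 infected
Step 9: +0 new -> 48 infected

Answer: 48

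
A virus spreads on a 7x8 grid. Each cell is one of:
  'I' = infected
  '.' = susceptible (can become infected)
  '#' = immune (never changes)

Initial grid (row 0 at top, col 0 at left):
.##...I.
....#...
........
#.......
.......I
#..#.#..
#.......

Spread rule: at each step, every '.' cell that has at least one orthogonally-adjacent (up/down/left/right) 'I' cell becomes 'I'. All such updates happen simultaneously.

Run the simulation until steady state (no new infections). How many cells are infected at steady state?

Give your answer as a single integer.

Step 0 (initial): 2 infected
Step 1: +6 new -> 8 infected
Step 2: +9 new -> 17 infected
Step 3: +5 new -> 22 infected
Step 4: +6 new -> 28 infected
Step 5: +5 new -> 33 infected
Step 6: +6 new -> 39 infected
Step 7: +6 new -> 45 infected
Step 8: +3 new -> 48 infected
Step 9: +0 new -> 48 infected

Answer: 48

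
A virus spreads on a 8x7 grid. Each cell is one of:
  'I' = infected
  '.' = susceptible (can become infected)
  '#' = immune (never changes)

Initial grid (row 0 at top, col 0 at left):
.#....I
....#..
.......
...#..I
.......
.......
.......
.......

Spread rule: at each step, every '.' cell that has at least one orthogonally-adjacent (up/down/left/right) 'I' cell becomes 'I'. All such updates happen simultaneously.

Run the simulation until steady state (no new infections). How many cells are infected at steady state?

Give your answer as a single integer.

Answer: 53

Derivation:
Step 0 (initial): 2 infected
Step 1: +5 new -> 7 infected
Step 2: +6 new -> 13 infected
Step 3: +5 new -> 18 infected
Step 4: +7 new -> 25 infected
Step 5: +6 new -> 31 infected
Step 6: +7 new -> 38 infected
Step 7: +7 new -> 45 infected
Step 8: +5 new -> 50 infected
Step 9: +2 new -> 52 infected
Step 10: +1 new -> 53 infected
Step 11: +0 new -> 53 infected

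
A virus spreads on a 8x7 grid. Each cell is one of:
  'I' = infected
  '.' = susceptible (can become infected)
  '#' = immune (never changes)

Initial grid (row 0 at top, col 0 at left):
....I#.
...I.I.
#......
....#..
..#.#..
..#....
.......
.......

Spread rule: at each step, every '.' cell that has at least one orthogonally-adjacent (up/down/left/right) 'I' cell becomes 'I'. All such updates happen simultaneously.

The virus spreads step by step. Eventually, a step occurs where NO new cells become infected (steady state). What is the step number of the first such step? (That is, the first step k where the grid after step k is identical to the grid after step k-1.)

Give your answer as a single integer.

Answer: 10

Derivation:
Step 0 (initial): 3 infected
Step 1: +6 new -> 9 infected
Step 2: +8 new -> 17 infected
Step 3: +7 new -> 24 infected
Step 4: +5 new -> 29 infected
Step 5: +6 new -> 35 infected
Step 6: +7 new -> 42 infected
Step 7: +5 new -> 47 infected
Step 8: +2 new -> 49 infected
Step 9: +1 new -> 50 infected
Step 10: +0 new -> 50 infected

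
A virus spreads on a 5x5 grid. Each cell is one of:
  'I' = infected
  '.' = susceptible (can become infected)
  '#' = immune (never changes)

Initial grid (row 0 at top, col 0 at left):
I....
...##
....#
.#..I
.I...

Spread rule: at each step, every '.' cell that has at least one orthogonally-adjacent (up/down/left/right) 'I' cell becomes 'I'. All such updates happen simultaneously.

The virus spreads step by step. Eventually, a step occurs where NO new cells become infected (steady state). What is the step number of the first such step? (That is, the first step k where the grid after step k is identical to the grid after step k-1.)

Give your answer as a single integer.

Answer: 5

Derivation:
Step 0 (initial): 3 infected
Step 1: +6 new -> 9 infected
Step 2: +7 new -> 16 infected
Step 3: +4 new -> 20 infected
Step 4: +1 new -> 21 infected
Step 5: +0 new -> 21 infected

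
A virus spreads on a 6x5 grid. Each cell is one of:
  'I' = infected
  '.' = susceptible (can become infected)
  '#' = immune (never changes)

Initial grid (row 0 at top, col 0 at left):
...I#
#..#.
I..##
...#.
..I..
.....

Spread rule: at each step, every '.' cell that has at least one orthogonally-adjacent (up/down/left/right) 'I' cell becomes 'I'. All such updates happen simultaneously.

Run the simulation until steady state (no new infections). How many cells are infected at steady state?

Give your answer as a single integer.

Answer: 23

Derivation:
Step 0 (initial): 3 infected
Step 1: +7 new -> 10 infected
Step 2: +9 new -> 19 infected
Step 3: +4 new -> 23 infected
Step 4: +0 new -> 23 infected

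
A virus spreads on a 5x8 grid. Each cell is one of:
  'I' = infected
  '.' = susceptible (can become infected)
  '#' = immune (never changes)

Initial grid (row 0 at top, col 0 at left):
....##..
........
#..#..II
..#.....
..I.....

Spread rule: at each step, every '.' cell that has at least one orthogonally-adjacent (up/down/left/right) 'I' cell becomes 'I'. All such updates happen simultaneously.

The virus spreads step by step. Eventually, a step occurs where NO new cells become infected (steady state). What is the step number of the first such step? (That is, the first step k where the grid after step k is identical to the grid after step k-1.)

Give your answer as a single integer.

Answer: 7

Derivation:
Step 0 (initial): 3 infected
Step 1: +7 new -> 10 infected
Step 2: +11 new -> 21 infected
Step 3: +5 new -> 26 infected
Step 4: +3 new -> 29 infected
Step 5: +4 new -> 33 infected
Step 6: +2 new -> 35 infected
Step 7: +0 new -> 35 infected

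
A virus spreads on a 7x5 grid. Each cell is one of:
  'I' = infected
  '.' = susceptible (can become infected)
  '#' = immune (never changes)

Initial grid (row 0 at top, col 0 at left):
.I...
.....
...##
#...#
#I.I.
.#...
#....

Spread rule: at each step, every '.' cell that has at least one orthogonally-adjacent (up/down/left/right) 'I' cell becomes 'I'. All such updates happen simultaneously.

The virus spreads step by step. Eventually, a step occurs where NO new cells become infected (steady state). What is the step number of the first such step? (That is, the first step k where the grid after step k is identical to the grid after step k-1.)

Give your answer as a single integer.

Step 0 (initial): 3 infected
Step 1: +8 new -> 11 infected
Step 2: +8 new -> 19 infected
Step 3: +6 new -> 25 infected
Step 4: +2 new -> 27 infected
Step 5: +0 new -> 27 infected

Answer: 5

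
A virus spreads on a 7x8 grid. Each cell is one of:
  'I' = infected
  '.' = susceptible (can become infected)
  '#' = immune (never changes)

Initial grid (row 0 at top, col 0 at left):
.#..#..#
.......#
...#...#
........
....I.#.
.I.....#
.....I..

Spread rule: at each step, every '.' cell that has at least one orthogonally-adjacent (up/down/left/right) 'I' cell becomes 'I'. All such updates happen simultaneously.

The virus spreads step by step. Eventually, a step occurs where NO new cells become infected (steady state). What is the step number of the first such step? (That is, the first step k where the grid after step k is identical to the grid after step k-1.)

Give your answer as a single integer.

Step 0 (initial): 3 infected
Step 1: +11 new -> 14 infected
Step 2: +12 new -> 26 infected
Step 3: +6 new -> 32 infected
Step 4: +7 new -> 39 infected
Step 5: +6 new -> 45 infected
Step 6: +3 new -> 48 infected
Step 7: +0 new -> 48 infected

Answer: 7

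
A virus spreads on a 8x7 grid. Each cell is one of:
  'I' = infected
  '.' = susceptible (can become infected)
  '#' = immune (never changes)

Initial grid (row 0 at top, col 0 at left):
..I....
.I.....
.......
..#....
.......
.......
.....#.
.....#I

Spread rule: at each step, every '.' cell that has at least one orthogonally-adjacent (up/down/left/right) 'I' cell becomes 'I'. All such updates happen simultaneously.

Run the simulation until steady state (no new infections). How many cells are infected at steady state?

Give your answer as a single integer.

Answer: 53

Derivation:
Step 0 (initial): 3 infected
Step 1: +6 new -> 9 infected
Step 2: +7 new -> 16 infected
Step 3: +7 new -> 23 infected
Step 4: +10 new -> 33 infected
Step 5: +12 new -> 45 infected
Step 6: +5 new -> 50 infected
Step 7: +3 new -> 53 infected
Step 8: +0 new -> 53 infected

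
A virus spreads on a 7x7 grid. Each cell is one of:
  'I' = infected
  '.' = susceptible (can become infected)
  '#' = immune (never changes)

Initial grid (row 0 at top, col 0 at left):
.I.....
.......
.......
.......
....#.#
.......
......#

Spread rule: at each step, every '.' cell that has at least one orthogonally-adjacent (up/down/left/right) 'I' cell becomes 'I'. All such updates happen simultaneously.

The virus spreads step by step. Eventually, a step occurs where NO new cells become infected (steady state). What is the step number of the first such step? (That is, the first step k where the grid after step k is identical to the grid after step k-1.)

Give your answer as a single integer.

Step 0 (initial): 1 infected
Step 1: +3 new -> 4 infected
Step 2: +4 new -> 8 infected
Step 3: +5 new -> 13 infected
Step 4: +6 new -> 19 infected
Step 5: +7 new -> 26 infected
Step 6: +7 new -> 33 infected
Step 7: +5 new -> 38 infected
Step 8: +4 new -> 42 infected
Step 9: +2 new -> 44 infected
Step 10: +2 new -> 46 infected
Step 11: +0 new -> 46 infected

Answer: 11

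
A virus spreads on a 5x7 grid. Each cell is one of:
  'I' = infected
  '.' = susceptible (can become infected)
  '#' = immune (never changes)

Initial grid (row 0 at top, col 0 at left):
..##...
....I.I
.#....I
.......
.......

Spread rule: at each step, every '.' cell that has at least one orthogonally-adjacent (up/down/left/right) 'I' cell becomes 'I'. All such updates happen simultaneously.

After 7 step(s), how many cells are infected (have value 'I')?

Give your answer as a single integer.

Answer: 32

Derivation:
Step 0 (initial): 3 infected
Step 1: +7 new -> 10 infected
Step 2: +6 new -> 16 infected
Step 3: +5 new -> 21 infected
Step 4: +4 new -> 25 infected
Step 5: +4 new -> 29 infected
Step 6: +2 new -> 31 infected
Step 7: +1 new -> 32 infected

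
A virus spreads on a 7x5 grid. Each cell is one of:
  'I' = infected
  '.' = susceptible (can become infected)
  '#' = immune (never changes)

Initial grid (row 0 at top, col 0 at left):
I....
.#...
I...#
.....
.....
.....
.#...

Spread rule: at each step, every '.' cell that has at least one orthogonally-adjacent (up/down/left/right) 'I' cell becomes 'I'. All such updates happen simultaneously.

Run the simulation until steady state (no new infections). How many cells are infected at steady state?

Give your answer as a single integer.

Step 0 (initial): 2 infected
Step 1: +4 new -> 6 infected
Step 2: +4 new -> 10 infected
Step 3: +6 new -> 16 infected
Step 4: +6 new -> 22 infected
Step 5: +4 new -> 26 infected
Step 6: +3 new -> 29 infected
Step 7: +2 new -> 31 infected
Step 8: +1 new -> 32 infected
Step 9: +0 new -> 32 infected

Answer: 32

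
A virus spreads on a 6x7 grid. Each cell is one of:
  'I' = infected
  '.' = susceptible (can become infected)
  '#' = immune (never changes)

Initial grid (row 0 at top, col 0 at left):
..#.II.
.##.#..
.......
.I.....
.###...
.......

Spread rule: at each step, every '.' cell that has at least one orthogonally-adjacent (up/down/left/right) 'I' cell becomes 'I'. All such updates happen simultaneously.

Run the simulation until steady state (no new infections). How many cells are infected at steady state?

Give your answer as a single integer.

Answer: 35

Derivation:
Step 0 (initial): 3 infected
Step 1: +6 new -> 9 infected
Step 2: +7 new -> 16 infected
Step 3: +7 new -> 23 infected
Step 4: +5 new -> 28 infected
Step 5: +5 new -> 33 infected
Step 6: +2 new -> 35 infected
Step 7: +0 new -> 35 infected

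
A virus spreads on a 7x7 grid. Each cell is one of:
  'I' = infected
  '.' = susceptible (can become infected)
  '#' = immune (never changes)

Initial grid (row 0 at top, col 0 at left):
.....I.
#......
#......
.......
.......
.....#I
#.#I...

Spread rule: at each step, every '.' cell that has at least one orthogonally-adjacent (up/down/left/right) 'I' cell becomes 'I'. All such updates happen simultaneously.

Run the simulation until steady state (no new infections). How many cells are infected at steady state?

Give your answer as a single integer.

Answer: 44

Derivation:
Step 0 (initial): 3 infected
Step 1: +7 new -> 10 infected
Step 2: +10 new -> 20 infected
Step 3: +9 new -> 29 infected
Step 4: +8 new -> 37 infected
Step 5: +5 new -> 42 infected
Step 6: +2 new -> 44 infected
Step 7: +0 new -> 44 infected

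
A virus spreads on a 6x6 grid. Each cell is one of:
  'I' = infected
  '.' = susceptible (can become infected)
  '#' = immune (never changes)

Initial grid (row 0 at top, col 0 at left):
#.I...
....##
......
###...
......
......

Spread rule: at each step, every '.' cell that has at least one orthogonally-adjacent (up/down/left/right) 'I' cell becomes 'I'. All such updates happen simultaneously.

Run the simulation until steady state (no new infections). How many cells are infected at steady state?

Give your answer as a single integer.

Step 0 (initial): 1 infected
Step 1: +3 new -> 4 infected
Step 2: +4 new -> 8 infected
Step 3: +4 new -> 12 infected
Step 4: +3 new -> 15 infected
Step 5: +3 new -> 18 infected
Step 6: +4 new -> 22 infected
Step 7: +4 new -> 26 infected
Step 8: +3 new -> 29 infected
Step 9: +1 new -> 30 infected
Step 10: +0 new -> 30 infected

Answer: 30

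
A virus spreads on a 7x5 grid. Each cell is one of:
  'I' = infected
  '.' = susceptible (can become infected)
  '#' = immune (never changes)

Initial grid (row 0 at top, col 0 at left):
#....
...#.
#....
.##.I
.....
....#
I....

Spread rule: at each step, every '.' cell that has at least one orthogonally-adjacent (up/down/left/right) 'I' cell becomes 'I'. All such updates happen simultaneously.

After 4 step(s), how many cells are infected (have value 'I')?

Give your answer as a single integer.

Answer: 25

Derivation:
Step 0 (initial): 2 infected
Step 1: +5 new -> 7 infected
Step 2: +6 new -> 13 infected
Step 3: +8 new -> 21 infected
Step 4: +4 new -> 25 infected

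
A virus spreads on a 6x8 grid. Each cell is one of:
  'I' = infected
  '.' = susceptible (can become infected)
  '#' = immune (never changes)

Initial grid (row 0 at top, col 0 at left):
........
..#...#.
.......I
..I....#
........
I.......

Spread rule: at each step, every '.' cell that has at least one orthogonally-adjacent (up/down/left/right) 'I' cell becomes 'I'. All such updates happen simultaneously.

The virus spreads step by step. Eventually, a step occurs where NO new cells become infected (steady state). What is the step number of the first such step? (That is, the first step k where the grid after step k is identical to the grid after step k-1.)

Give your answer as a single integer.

Answer: 6

Derivation:
Step 0 (initial): 3 infected
Step 1: +8 new -> 11 infected
Step 2: +10 new -> 21 infected
Step 3: +10 new -> 31 infected
Step 4: +9 new -> 40 infected
Step 5: +5 new -> 45 infected
Step 6: +0 new -> 45 infected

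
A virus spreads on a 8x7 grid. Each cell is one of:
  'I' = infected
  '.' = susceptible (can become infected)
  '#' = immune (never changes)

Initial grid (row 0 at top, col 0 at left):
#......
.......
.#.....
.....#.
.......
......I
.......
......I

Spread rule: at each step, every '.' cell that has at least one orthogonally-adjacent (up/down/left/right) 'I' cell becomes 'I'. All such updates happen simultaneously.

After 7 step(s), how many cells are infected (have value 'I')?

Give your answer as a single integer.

Step 0 (initial): 2 infected
Step 1: +4 new -> 6 infected
Step 2: +5 new -> 11 infected
Step 3: +5 new -> 16 infected
Step 4: +7 new -> 23 infected
Step 5: +8 new -> 31 infected
Step 6: +8 new -> 39 infected
Step 7: +6 new -> 45 infected

Answer: 45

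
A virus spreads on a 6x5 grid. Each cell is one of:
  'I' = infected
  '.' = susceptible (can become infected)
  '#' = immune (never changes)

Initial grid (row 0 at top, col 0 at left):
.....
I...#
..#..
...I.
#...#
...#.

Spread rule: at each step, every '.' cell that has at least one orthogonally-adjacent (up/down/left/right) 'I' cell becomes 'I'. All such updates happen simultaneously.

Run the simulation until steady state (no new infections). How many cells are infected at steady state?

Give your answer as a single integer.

Answer: 24

Derivation:
Step 0 (initial): 2 infected
Step 1: +7 new -> 9 infected
Step 2: +8 new -> 17 infected
Step 3: +4 new -> 21 infected
Step 4: +2 new -> 23 infected
Step 5: +1 new -> 24 infected
Step 6: +0 new -> 24 infected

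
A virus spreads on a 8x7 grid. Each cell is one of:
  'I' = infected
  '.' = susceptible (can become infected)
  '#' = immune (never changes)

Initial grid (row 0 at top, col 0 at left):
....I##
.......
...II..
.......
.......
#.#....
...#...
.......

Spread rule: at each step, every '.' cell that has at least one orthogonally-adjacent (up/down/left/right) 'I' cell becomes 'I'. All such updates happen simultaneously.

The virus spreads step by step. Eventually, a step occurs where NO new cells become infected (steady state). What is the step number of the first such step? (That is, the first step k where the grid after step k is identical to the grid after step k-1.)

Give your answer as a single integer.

Step 0 (initial): 3 infected
Step 1: +7 new -> 10 infected
Step 2: +9 new -> 19 infected
Step 3: +10 new -> 29 infected
Step 4: +7 new -> 36 infected
Step 5: +5 new -> 41 infected
Step 6: +4 new -> 45 infected
Step 7: +5 new -> 50 infected
Step 8: +1 new -> 51 infected
Step 9: +0 new -> 51 infected

Answer: 9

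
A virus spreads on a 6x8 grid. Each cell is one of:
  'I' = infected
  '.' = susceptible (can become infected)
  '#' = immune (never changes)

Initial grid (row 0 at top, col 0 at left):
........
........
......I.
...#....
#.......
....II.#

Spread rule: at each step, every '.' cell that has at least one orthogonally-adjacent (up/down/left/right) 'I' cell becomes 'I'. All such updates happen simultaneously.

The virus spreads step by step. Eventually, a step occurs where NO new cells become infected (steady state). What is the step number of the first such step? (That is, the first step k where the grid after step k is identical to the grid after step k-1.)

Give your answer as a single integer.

Step 0 (initial): 3 infected
Step 1: +8 new -> 11 infected
Step 2: +10 new -> 21 infected
Step 3: +7 new -> 28 infected
Step 4: +6 new -> 34 infected
Step 5: +4 new -> 38 infected
Step 6: +4 new -> 42 infected
Step 7: +2 new -> 44 infected
Step 8: +1 new -> 45 infected
Step 9: +0 new -> 45 infected

Answer: 9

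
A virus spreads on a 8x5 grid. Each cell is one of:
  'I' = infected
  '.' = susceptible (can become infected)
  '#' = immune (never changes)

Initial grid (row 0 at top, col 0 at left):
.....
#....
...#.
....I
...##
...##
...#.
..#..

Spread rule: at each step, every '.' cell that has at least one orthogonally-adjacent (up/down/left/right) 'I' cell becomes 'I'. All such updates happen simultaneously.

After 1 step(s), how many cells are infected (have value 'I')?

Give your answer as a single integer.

Step 0 (initial): 1 infected
Step 1: +2 new -> 3 infected

Answer: 3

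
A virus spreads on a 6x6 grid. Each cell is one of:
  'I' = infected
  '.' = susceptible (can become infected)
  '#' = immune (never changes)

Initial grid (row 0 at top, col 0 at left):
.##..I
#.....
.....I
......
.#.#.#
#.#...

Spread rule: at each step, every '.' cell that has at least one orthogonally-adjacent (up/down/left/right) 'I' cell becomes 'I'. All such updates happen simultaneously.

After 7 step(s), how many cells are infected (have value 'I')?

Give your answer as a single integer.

Step 0 (initial): 2 infected
Step 1: +4 new -> 6 infected
Step 2: +4 new -> 10 infected
Step 3: +4 new -> 14 infected
Step 4: +4 new -> 18 infected
Step 5: +6 new -> 24 infected
Step 6: +1 new -> 25 infected
Step 7: +1 new -> 26 infected

Answer: 26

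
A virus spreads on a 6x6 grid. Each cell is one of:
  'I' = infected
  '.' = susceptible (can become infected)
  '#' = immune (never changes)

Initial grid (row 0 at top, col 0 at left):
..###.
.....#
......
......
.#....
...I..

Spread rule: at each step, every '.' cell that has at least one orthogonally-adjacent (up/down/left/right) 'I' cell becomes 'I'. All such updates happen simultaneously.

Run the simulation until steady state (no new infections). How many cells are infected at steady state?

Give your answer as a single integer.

Step 0 (initial): 1 infected
Step 1: +3 new -> 4 infected
Step 2: +5 new -> 9 infected
Step 3: +5 new -> 14 infected
Step 4: +6 new -> 20 infected
Step 5: +5 new -> 25 infected
Step 6: +2 new -> 27 infected
Step 7: +2 new -> 29 infected
Step 8: +1 new -> 30 infected
Step 9: +0 new -> 30 infected

Answer: 30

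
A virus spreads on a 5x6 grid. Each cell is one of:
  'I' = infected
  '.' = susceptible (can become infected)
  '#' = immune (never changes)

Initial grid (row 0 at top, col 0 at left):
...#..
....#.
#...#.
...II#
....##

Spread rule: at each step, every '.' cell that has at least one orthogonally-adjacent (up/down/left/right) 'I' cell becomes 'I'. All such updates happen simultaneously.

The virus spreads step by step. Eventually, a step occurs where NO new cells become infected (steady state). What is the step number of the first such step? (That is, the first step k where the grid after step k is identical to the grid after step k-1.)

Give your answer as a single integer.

Answer: 7

Derivation:
Step 0 (initial): 2 infected
Step 1: +3 new -> 5 infected
Step 2: +4 new -> 9 infected
Step 3: +4 new -> 13 infected
Step 4: +3 new -> 16 infected
Step 5: +2 new -> 18 infected
Step 6: +1 new -> 19 infected
Step 7: +0 new -> 19 infected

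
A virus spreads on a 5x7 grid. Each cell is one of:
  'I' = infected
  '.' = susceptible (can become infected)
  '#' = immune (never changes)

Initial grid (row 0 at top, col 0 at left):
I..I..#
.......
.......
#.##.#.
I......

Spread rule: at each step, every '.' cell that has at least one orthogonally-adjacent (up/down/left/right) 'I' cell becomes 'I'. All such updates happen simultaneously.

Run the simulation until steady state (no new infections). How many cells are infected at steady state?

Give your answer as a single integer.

Answer: 30

Derivation:
Step 0 (initial): 3 infected
Step 1: +6 new -> 9 infected
Step 2: +8 new -> 17 infected
Step 3: +5 new -> 22 infected
Step 4: +4 new -> 26 infected
Step 5: +2 new -> 28 infected
Step 6: +2 new -> 30 infected
Step 7: +0 new -> 30 infected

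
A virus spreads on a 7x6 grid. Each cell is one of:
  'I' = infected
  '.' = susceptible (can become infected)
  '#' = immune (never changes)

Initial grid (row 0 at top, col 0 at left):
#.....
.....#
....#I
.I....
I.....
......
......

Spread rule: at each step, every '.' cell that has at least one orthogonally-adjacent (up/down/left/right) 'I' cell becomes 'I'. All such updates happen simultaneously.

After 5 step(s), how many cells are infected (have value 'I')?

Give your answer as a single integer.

Answer: 37

Derivation:
Step 0 (initial): 3 infected
Step 1: +6 new -> 9 infected
Step 2: +9 new -> 18 infected
Step 3: +9 new -> 27 infected
Step 4: +6 new -> 33 infected
Step 5: +4 new -> 37 infected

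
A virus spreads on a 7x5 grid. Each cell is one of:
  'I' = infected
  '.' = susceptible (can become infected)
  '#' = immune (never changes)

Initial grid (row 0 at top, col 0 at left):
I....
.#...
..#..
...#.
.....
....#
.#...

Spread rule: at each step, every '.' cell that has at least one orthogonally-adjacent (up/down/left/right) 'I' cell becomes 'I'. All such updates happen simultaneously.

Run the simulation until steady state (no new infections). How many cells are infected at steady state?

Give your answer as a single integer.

Step 0 (initial): 1 infected
Step 1: +2 new -> 3 infected
Step 2: +2 new -> 5 infected
Step 3: +4 new -> 9 infected
Step 4: +4 new -> 13 infected
Step 5: +5 new -> 18 infected
Step 6: +4 new -> 22 infected
Step 7: +3 new -> 25 infected
Step 8: +3 new -> 28 infected
Step 9: +1 new -> 29 infected
Step 10: +1 new -> 30 infected
Step 11: +0 new -> 30 infected

Answer: 30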